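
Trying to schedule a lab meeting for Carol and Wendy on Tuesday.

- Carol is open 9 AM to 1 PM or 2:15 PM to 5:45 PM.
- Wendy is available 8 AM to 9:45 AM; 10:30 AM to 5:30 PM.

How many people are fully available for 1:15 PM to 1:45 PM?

1

Wendy can make the full 13:15-13:45 slot — that's 1.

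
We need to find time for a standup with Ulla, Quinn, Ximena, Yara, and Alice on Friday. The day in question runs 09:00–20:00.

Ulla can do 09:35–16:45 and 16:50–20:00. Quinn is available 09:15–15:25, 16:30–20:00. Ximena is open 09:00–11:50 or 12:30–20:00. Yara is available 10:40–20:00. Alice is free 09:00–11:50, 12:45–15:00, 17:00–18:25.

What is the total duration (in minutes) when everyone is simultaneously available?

Ulla ∩ Quinn: 09:35-15:25, 16:30-16:45, 16:50-20:00.
Ulla ∩ Quinn ∩ Ximena: 09:35-11:50, 12:30-15:25, 16:30-16:45, 16:50-20:00.
Ulla ∩ Quinn ∩ Ximena ∩ Yara: 10:40-11:50, 12:30-15:25, 16:30-16:45, 16:50-20:00.
Ulla ∩ Quinn ∩ Ximena ∩ Yara ∩ Alice: 10:40-11:50, 12:45-15:00, 17:00-18:25.
Summing the common windows: 70 + 135 + 85 = 290 minutes.

290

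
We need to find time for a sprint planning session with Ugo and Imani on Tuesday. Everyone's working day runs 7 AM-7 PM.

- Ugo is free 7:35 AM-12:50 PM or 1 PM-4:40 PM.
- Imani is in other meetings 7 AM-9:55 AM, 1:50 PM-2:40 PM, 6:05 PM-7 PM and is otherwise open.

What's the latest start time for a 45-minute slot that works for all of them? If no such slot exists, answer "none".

15:55

Ugo free: 07:35-12:50, 13:00-16:40.
Imani free: 09:55-13:50, 14:40-18:05 (invert busy blocks within the working day).
Ugo ∩ Imani: 09:55-12:50, 13:00-13:50, 14:40-16:40.
The last common window of at least 45 minutes is 14:40-16:40; a 45-minute meeting can start as late as 15:55 and still end by 16:40.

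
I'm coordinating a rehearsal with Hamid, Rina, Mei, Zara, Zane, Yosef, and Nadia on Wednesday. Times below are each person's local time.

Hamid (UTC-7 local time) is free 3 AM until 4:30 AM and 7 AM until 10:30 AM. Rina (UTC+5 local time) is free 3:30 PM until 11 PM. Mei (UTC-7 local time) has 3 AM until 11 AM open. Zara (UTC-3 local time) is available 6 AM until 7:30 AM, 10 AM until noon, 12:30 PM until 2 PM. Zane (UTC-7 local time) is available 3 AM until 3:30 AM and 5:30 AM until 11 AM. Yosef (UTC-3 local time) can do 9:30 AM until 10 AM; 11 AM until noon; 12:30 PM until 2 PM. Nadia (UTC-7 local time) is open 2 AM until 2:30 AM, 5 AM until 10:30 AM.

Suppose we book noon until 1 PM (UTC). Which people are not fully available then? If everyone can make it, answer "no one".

Hamid, Yosef, Zane, Zara

Hamid in UTC: 10:00-11:30, 14:00-17:30 (add 7h to convert from UTC-7).
Rina in UTC: 10:30-18:00 (subtract 5h to convert from UTC+5).
Mei in UTC: 10:00-18:00 (add 7h to convert from UTC-7).
Zara in UTC: 09:00-10:30, 13:00-15:00, 15:30-17:00 (add 3h to convert from UTC-3).
Zane in UTC: 10:00-10:30, 12:30-18:00 (add 7h to convert from UTC-7).
Yosef in UTC: 12:30-13:00, 14:00-15:00, 15:30-17:00 (add 3h to convert from UTC-3).
Nadia in UTC: 09:00-09:30, 12:00-17:30 (add 7h to convert from UTC-7).
Hamid: not fully free for 12:00-13:00. Rina: free for 12:00-13:00. Mei: free for 12:00-13:00. Zara: not fully free for 12:00-13:00. Zane: not fully free for 12:00-13:00. Yosef: not fully free for 12:00-13:00. Nadia: free for 12:00-13:00.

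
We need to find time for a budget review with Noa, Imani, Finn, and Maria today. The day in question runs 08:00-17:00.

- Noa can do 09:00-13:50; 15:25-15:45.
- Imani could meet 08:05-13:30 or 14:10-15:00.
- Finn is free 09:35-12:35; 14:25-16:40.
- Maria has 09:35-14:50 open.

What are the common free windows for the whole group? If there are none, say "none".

Noa ∩ Imani: 09:00-13:30.
Noa ∩ Imani ∩ Finn: 09:35-12:35.
Noa ∩ Imani ∩ Finn ∩ Maria: 09:35-12:35.

09:35-12:35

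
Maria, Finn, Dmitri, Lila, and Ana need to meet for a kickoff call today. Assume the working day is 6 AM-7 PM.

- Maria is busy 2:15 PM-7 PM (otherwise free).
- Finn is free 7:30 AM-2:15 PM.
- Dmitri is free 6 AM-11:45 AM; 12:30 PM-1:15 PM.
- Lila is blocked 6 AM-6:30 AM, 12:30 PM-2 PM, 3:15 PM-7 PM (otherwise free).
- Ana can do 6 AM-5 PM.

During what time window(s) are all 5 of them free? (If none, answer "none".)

Maria free: 06:00-14:15 (invert busy blocks within the working day).
Finn free: 07:30-14:15.
Dmitri free: 06:00-11:45, 12:30-13:15.
Lila free: 06:30-12:30, 14:00-15:15 (invert busy blocks within the working day).
Ana free: 06:00-17:00.
Maria ∩ Finn: 07:30-14:15.
Maria ∩ Finn ∩ Dmitri: 07:30-11:45, 12:30-13:15.
Maria ∩ Finn ∩ Dmitri ∩ Lila: 07:30-11:45.
Maria ∩ Finn ∩ Dmitri ∩ Lila ∩ Ana: 07:30-11:45.

07:30-11:45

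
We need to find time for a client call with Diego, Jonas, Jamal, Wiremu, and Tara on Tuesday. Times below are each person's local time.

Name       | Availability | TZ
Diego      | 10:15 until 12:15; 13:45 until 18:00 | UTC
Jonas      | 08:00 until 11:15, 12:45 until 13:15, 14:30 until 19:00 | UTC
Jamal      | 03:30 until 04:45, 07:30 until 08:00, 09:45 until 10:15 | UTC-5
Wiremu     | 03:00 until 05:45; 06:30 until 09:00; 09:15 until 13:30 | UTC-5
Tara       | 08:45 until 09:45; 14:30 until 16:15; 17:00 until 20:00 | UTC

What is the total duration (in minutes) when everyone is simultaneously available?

30

Diego in UTC: 10:15-12:15, 13:45-18:00.
Jonas in UTC: 08:00-11:15, 12:45-13:15, 14:30-19:00.
Jamal in UTC: 08:30-09:45, 12:30-13:00, 14:45-15:15 (add 5h to convert from UTC-5).
Wiremu in UTC: 08:00-10:45, 11:30-14:00, 14:15-18:30 (add 5h to convert from UTC-5).
Tara in UTC: 08:45-09:45, 14:30-16:15, 17:00-20:00.
Diego ∩ Jonas: 10:15-11:15, 14:30-18:00.
Diego ∩ Jonas ∩ Jamal: 14:45-15:15.
Diego ∩ Jonas ∩ Jamal ∩ Wiremu: 14:45-15:15.
Diego ∩ Jonas ∩ Jamal ∩ Wiremu ∩ Tara: 14:45-15:15.
That's a single block of 30 minutes.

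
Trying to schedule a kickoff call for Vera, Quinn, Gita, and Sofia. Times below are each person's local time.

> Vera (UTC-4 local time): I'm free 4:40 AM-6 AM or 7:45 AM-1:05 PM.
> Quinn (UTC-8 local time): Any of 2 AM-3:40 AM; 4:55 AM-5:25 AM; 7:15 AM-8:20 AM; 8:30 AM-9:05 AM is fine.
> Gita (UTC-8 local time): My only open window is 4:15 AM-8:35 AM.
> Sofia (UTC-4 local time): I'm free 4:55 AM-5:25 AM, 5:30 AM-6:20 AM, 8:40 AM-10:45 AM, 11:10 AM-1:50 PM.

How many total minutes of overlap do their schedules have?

100

Vera in UTC: 08:40-10:00, 11:45-17:05 (add 4h to convert from UTC-4).
Quinn in UTC: 10:00-11:40, 12:55-13:25, 15:15-16:20, 16:30-17:05 (add 8h to convert from UTC-8).
Gita in UTC: 12:15-16:35 (add 8h to convert from UTC-8).
Sofia in UTC: 08:55-09:25, 09:30-10:20, 12:40-14:45, 15:10-17:50 (add 4h to convert from UTC-4).
Vera ∩ Quinn: 12:55-13:25, 15:15-16:20, 16:30-17:05.
Vera ∩ Quinn ∩ Gita: 12:55-13:25, 15:15-16:20, 16:30-16:35.
Vera ∩ Quinn ∩ Gita ∩ Sofia: 12:55-13:25, 15:15-16:20, 16:30-16:35.
Summing the common windows: 30 + 65 + 5 = 100 minutes.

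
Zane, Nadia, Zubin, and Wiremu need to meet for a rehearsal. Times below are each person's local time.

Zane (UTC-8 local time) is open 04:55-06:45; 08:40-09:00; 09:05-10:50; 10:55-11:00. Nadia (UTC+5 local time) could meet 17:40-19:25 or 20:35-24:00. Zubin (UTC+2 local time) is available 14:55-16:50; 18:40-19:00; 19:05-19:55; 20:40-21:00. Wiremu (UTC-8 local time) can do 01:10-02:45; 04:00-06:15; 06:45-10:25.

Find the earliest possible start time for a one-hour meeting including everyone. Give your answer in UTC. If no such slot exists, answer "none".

12:55

Zane in UTC: 12:55-14:45, 16:40-17:00, 17:05-18:50, 18:55-19:00 (add 8h to convert from UTC-8).
Nadia in UTC: 12:40-14:25, 15:35-19:00 (subtract 5h to convert from UTC+5).
Zubin in UTC: 12:55-14:50, 16:40-17:00, 17:05-17:55, 18:40-19:00 (subtract 2h to convert from UTC+2).
Wiremu in UTC: 09:10-10:45, 12:00-14:15, 14:45-18:25 (add 8h to convert from UTC-8).
Zane ∩ Nadia: 12:55-14:25, 16:40-17:00, 17:05-18:50, 18:55-19:00.
Zane ∩ Nadia ∩ Zubin: 12:55-14:25, 16:40-17:00, 17:05-17:55, 18:40-18:50, 18:55-19:00.
Zane ∩ Nadia ∩ Zubin ∩ Wiremu: 12:55-14:15, 16:40-17:00, 17:05-17:55.
The first common window of at least 60 minutes is 12:55-14:15, so the earliest start is 12:55.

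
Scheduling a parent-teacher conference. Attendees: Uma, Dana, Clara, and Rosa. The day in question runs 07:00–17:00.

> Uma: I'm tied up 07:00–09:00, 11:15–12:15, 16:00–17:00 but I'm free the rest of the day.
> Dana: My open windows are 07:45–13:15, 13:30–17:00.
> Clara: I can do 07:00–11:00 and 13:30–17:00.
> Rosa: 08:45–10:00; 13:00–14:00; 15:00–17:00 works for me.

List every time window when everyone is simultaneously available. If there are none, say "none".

09:00-10:00, 13:30-14:00, 15:00-16:00

Uma free: 09:00-11:15, 12:15-16:00 (invert busy blocks within the working day).
Dana free: 07:45-13:15, 13:30-17:00.
Clara free: 07:00-11:00, 13:30-17:00.
Rosa free: 08:45-10:00, 13:00-14:00, 15:00-17:00.
Uma ∩ Dana: 09:00-11:15, 12:15-13:15, 13:30-16:00.
Uma ∩ Dana ∩ Clara: 09:00-11:00, 13:30-16:00.
Uma ∩ Dana ∩ Clara ∩ Rosa: 09:00-10:00, 13:30-14:00, 15:00-16:00.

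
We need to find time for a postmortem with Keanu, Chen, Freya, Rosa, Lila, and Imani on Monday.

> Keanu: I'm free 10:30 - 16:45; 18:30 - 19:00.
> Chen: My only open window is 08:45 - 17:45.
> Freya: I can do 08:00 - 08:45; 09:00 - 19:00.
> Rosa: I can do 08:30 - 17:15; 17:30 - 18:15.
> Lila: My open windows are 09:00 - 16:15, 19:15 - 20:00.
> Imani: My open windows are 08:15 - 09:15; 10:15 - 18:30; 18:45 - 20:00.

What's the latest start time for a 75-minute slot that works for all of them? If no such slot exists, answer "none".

15:00

Keanu ∩ Chen: 10:30-16:45.
Keanu ∩ Chen ∩ Freya: 10:30-16:45.
Keanu ∩ Chen ∩ Freya ∩ Rosa: 10:30-16:45.
Keanu ∩ Chen ∩ Freya ∩ Rosa ∩ Lila: 10:30-16:15.
Keanu ∩ Chen ∩ Freya ∩ Rosa ∩ Lila ∩ Imani: 10:30-16:15.
So the common availability across everyone is 10:30-16:15.
The last common window of at least 75 minutes is 10:30-16:15; a 75-minute meeting can start as late as 15:00 and still end by 16:15.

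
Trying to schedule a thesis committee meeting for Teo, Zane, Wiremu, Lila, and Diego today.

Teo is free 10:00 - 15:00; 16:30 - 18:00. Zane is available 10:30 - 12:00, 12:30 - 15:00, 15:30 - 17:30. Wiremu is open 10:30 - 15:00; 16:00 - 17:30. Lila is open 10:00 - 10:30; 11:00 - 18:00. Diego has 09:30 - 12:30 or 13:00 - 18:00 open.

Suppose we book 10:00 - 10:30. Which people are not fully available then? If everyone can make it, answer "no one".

Wiremu, Zane

Teo: free for 10:00-10:30. Zane: not fully free for 10:00-10:30. Wiremu: not fully free for 10:00-10:30. Lila: free for 10:00-10:30. Diego: free for 10:00-10:30.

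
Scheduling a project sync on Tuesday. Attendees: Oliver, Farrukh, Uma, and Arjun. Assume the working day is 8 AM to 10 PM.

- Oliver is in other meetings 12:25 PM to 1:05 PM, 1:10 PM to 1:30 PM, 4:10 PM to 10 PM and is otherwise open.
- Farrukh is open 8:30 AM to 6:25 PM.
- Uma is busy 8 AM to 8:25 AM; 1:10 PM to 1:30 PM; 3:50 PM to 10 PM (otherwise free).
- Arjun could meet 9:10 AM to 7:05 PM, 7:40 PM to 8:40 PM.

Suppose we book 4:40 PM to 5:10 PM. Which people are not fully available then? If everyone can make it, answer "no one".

Oliver, Uma

Oliver free: 08:00-12:25, 13:05-13:10, 13:30-16:10 (invert busy blocks within the working day).
Farrukh free: 08:30-18:25.
Uma free: 08:25-13:10, 13:30-15:50 (invert busy blocks within the working day).
Arjun free: 09:10-19:05, 19:40-20:40.
Oliver: not fully free for 16:40-17:10. Farrukh: free for 16:40-17:10. Uma: not fully free for 16:40-17:10. Arjun: free for 16:40-17:10.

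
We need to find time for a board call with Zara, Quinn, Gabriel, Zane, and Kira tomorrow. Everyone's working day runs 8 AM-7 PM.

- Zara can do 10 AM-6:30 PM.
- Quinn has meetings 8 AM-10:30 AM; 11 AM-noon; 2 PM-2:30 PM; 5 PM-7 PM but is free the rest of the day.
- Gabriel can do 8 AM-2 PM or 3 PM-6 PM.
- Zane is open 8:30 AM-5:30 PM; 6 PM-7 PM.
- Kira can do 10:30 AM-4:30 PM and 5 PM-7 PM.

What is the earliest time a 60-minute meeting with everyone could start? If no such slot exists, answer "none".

12:00

Zara free: 10:00-18:30.
Quinn free: 10:30-11:00, 12:00-14:00, 14:30-17:00 (invert busy blocks within the working day).
Gabriel free: 08:00-14:00, 15:00-18:00.
Zane free: 08:30-17:30, 18:00-19:00.
Kira free: 10:30-16:30, 17:00-19:00.
Zara ∩ Quinn: 10:30-11:00, 12:00-14:00, 14:30-17:00.
Zara ∩ Quinn ∩ Gabriel: 10:30-11:00, 12:00-14:00, 15:00-17:00.
Zara ∩ Quinn ∩ Gabriel ∩ Zane: 10:30-11:00, 12:00-14:00, 15:00-17:00.
Zara ∩ Quinn ∩ Gabriel ∩ Zane ∩ Kira: 10:30-11:00, 12:00-14:00, 15:00-16:30.
The first common window of at least 60 minutes is 12:00-14:00, so the earliest start is 12:00.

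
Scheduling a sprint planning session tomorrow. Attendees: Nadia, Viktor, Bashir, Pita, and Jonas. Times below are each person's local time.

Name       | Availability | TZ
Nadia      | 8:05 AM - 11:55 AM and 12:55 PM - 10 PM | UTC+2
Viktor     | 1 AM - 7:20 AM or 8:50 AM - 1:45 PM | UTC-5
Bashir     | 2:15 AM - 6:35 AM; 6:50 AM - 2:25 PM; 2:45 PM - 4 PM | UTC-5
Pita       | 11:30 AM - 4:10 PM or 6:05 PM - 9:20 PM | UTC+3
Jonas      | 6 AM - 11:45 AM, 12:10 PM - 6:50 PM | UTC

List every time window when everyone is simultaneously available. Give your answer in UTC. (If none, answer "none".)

08:30-09:55, 10:55-11:35, 12:10-12:20, 15:05-18:20

Nadia in UTC: 06:05-09:55, 10:55-20:00 (subtract 2h to convert from UTC+2).
Viktor in UTC: 06:00-12:20, 13:50-18:45 (add 5h to convert from UTC-5).
Bashir in UTC: 07:15-11:35, 11:50-19:25, 19:45-21:00 (add 5h to convert from UTC-5).
Pita in UTC: 08:30-13:10, 15:05-18:20 (subtract 3h to convert from UTC+3).
Jonas in UTC: 06:00-11:45, 12:10-18:50.
Nadia ∩ Viktor: 06:05-09:55, 10:55-12:20, 13:50-18:45.
Nadia ∩ Viktor ∩ Bashir: 07:15-09:55, 10:55-11:35, 11:50-12:20, 13:50-18:45.
Nadia ∩ Viktor ∩ Bashir ∩ Pita: 08:30-09:55, 10:55-11:35, 11:50-12:20, 15:05-18:20.
Nadia ∩ Viktor ∩ Bashir ∩ Pita ∩ Jonas: 08:30-09:55, 10:55-11:35, 12:10-12:20, 15:05-18:20.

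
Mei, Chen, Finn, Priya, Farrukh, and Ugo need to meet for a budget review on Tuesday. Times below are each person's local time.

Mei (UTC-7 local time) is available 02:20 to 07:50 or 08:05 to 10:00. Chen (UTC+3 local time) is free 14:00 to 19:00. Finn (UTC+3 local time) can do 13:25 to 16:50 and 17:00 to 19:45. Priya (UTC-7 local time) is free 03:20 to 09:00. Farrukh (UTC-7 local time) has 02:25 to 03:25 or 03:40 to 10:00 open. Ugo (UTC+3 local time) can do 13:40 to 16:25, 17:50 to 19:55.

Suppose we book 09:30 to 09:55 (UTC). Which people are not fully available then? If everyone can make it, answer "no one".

Mei in UTC: 09:20-14:50, 15:05-17:00 (add 7h to convert from UTC-7).
Chen in UTC: 11:00-16:00 (subtract 3h to convert from UTC+3).
Finn in UTC: 10:25-13:50, 14:00-16:45 (subtract 3h to convert from UTC+3).
Priya in UTC: 10:20-16:00 (add 7h to convert from UTC-7).
Farrukh in UTC: 09:25-10:25, 10:40-17:00 (add 7h to convert from UTC-7).
Ugo in UTC: 10:40-13:25, 14:50-16:55 (subtract 3h to convert from UTC+3).
Mei: free for 09:30-09:55. Chen: not fully free for 09:30-09:55. Finn: not fully free for 09:30-09:55. Priya: not fully free for 09:30-09:55. Farrukh: free for 09:30-09:55. Ugo: not fully free for 09:30-09:55.

Chen, Finn, Priya, Ugo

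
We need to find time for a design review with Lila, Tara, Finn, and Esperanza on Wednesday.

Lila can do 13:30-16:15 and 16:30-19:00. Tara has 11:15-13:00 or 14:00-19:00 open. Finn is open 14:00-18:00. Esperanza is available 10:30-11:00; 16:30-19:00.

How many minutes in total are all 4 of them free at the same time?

90

Lila ∩ Tara: 14:00-16:15, 16:30-19:00.
Lila ∩ Tara ∩ Finn: 14:00-16:15, 16:30-18:00.
Lila ∩ Tara ∩ Finn ∩ Esperanza: 16:30-18:00.
That's a single block of 90 minutes.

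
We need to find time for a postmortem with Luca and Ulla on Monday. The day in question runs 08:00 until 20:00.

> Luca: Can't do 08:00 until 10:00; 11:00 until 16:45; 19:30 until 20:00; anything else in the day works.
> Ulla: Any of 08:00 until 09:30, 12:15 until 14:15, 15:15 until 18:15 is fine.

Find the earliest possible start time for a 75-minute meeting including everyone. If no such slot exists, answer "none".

Luca free: 10:00-11:00, 16:45-19:30 (invert busy blocks within the working day).
Ulla free: 08:00-09:30, 12:15-14:15, 15:15-18:15.
Luca ∩ Ulla: 16:45-18:15.
Those are the intersection windows.
The first common window of at least 75 minutes is 16:45-18:15, so the earliest start is 16:45.

16:45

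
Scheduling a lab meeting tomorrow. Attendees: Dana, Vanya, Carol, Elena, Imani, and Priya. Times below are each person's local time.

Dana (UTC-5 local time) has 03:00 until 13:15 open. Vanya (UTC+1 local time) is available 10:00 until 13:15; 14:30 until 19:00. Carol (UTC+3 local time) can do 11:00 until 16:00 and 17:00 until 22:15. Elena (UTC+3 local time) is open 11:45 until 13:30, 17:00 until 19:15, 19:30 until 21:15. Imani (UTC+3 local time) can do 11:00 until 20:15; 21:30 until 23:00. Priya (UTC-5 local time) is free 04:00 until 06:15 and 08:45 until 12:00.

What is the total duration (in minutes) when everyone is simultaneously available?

255

Dana in UTC: 08:00-18:15 (add 5h to convert from UTC-5).
Vanya in UTC: 09:00-12:15, 13:30-18:00 (subtract 1h to convert from UTC+1).
Carol in UTC: 08:00-13:00, 14:00-19:15 (subtract 3h to convert from UTC+3).
Elena in UTC: 08:45-10:30, 14:00-16:15, 16:30-18:15 (subtract 3h to convert from UTC+3).
Imani in UTC: 08:00-17:15, 18:30-20:00 (subtract 3h to convert from UTC+3).
Priya in UTC: 09:00-11:15, 13:45-17:00 (add 5h to convert from UTC-5).
Dana ∩ Vanya: 09:00-12:15, 13:30-18:00.
Dana ∩ Vanya ∩ Carol: 09:00-12:15, 14:00-18:00.
Dana ∩ Vanya ∩ Carol ∩ Elena: 09:00-10:30, 14:00-16:15, 16:30-18:00.
Dana ∩ Vanya ∩ Carol ∩ Elena ∩ Imani: 09:00-10:30, 14:00-16:15, 16:30-17:15.
Dana ∩ Vanya ∩ Carol ∩ Elena ∩ Imani ∩ Priya: 09:00-10:30, 14:00-16:15, 16:30-17:00.
Summing the common windows: 90 + 135 + 30 = 255 minutes.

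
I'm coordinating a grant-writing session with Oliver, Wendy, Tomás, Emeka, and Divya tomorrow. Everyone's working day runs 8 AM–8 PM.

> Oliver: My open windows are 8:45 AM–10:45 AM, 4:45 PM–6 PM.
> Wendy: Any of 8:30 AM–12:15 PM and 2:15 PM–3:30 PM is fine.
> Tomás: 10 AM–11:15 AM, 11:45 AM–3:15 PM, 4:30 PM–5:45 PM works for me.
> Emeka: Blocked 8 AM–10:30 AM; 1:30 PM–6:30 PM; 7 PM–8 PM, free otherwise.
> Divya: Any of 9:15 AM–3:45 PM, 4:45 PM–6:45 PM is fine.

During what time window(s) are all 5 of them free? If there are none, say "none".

Oliver free: 08:45-10:45, 16:45-18:00.
Wendy free: 08:30-12:15, 14:15-15:30.
Tomás free: 10:00-11:15, 11:45-15:15, 16:30-17:45.
Emeka free: 10:30-13:30, 18:30-19:00 (invert busy blocks within the working day).
Divya free: 09:15-15:45, 16:45-18:45.
Oliver ∩ Wendy: 08:45-10:45.
Oliver ∩ Wendy ∩ Tomás: 10:00-10:45.
Oliver ∩ Wendy ∩ Tomás ∩ Emeka: 10:30-10:45.
Oliver ∩ Wendy ∩ Tomás ∩ Emeka ∩ Divya: 10:30-10:45.
So the common availability across everyone is 10:30-10:45.

10:30-10:45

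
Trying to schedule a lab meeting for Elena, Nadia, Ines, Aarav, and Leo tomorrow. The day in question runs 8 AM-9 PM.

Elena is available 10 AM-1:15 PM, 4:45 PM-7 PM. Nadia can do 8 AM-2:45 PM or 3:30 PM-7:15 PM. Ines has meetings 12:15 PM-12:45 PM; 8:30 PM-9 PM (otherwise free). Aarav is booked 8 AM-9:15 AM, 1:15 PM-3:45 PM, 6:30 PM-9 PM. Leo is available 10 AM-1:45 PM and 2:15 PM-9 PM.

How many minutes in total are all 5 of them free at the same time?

270

Elena free: 10:00-13:15, 16:45-19:00.
Nadia free: 08:00-14:45, 15:30-19:15.
Ines free: 08:00-12:15, 12:45-20:30 (invert busy blocks within the working day).
Aarav free: 09:15-13:15, 15:45-18:30 (invert busy blocks within the working day).
Leo free: 10:00-13:45, 14:15-21:00.
Elena ∩ Nadia: 10:00-13:15, 16:45-19:00.
Elena ∩ Nadia ∩ Ines: 10:00-12:15, 12:45-13:15, 16:45-19:00.
Elena ∩ Nadia ∩ Ines ∩ Aarav: 10:00-12:15, 12:45-13:15, 16:45-18:30.
Elena ∩ Nadia ∩ Ines ∩ Aarav ∩ Leo: 10:00-12:15, 12:45-13:15, 16:45-18:30.
Summing the common windows: 135 + 30 + 105 = 270 minutes.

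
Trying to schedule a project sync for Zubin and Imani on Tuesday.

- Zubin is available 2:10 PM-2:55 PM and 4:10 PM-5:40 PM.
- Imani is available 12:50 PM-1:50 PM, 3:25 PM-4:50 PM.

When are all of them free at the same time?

Zubin ∩ Imani: 16:10-16:50.

16:10-16:50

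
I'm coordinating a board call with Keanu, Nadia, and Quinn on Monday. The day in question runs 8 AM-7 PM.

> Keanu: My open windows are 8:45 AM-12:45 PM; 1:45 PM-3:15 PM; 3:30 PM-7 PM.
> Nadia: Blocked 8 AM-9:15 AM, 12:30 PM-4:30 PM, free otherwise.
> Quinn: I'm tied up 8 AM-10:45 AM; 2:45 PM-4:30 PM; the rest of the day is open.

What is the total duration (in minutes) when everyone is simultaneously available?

255

Keanu free: 08:45-12:45, 13:45-15:15, 15:30-19:00.
Nadia free: 09:15-12:30, 16:30-19:00 (invert busy blocks within the working day).
Quinn free: 10:45-14:45, 16:30-19:00 (invert busy blocks within the working day).
Keanu ∩ Nadia: 09:15-12:30, 16:30-19:00.
Keanu ∩ Nadia ∩ Quinn: 10:45-12:30, 16:30-19:00.
So the common availability across everyone is 10:45-12:30, 16:30-19:00.
Summing the common windows: 105 + 150 = 255 minutes.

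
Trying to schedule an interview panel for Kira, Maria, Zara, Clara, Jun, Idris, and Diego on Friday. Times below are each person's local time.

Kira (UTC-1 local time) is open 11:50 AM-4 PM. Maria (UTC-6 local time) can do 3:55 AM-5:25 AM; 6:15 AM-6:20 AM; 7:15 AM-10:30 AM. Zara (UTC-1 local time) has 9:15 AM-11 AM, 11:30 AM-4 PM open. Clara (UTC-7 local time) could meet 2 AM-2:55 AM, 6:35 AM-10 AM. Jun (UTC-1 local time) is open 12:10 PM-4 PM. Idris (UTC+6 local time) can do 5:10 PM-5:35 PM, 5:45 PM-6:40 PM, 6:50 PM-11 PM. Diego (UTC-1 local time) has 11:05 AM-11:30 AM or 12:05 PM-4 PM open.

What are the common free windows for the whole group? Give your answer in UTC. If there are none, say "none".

13:35-16:30

Kira in UTC: 12:50-17:00 (add 1h to convert from UTC-1).
Maria in UTC: 09:55-11:25, 12:15-12:20, 13:15-16:30 (add 6h to convert from UTC-6).
Zara in UTC: 10:15-12:00, 12:30-17:00 (add 1h to convert from UTC-1).
Clara in UTC: 09:00-09:55, 13:35-17:00 (add 7h to convert from UTC-7).
Jun in UTC: 13:10-17:00 (add 1h to convert from UTC-1).
Idris in UTC: 11:10-11:35, 11:45-12:40, 12:50-17:00 (subtract 6h to convert from UTC+6).
Diego in UTC: 12:05-12:30, 13:05-17:00 (add 1h to convert from UTC-1).
Kira ∩ Maria: 13:15-16:30.
Kira ∩ Maria ∩ Zara: 13:15-16:30.
Kira ∩ Maria ∩ Zara ∩ Clara: 13:35-16:30.
Kira ∩ Maria ∩ Zara ∩ Clara ∩ Jun: 13:35-16:30.
Kira ∩ Maria ∩ Zara ∩ Clara ∩ Jun ∩ Idris: 13:35-16:30.
Kira ∩ Maria ∩ Zara ∩ Clara ∩ Jun ∩ Idris ∩ Diego: 13:35-16:30.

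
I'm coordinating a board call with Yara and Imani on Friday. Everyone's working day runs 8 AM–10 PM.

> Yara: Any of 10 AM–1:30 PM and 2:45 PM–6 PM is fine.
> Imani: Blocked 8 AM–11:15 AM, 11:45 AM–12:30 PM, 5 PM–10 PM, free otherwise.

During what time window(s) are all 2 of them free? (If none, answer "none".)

11:15-11:45, 12:30-13:30, 14:45-17:00

Yara free: 10:00-13:30, 14:45-18:00.
Imani free: 11:15-11:45, 12:30-17:00 (invert busy blocks within the working day).
Yara ∩ Imani: 11:15-11:45, 12:30-13:30, 14:45-17:00.
Those are the intersection windows.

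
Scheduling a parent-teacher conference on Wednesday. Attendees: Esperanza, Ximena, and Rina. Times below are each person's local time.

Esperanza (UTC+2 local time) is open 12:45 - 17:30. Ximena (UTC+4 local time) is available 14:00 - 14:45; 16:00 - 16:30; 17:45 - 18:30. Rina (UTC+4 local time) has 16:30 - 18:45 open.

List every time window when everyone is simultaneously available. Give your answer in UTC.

13:45-14:30

Esperanza in UTC: 10:45-15:30 (subtract 2h to convert from UTC+2).
Ximena in UTC: 10:00-10:45, 12:00-12:30, 13:45-14:30 (subtract 4h to convert from UTC+4).
Rina in UTC: 12:30-14:45 (subtract 4h to convert from UTC+4).
Esperanza ∩ Ximena: 12:00-12:30, 13:45-14:30.
Esperanza ∩ Ximena ∩ Rina: 13:45-14:30.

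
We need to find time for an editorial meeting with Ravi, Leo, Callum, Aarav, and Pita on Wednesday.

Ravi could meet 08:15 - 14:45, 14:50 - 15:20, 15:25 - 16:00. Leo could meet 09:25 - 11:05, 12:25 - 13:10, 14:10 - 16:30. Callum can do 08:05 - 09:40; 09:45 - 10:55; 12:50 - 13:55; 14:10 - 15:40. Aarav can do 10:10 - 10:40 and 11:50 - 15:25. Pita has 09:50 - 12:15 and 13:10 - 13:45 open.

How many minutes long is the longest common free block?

Ravi ∩ Leo: 09:25-11:05, 12:25-13:10, 14:10-14:45, 14:50-15:20, 15:25-16:00.
Ravi ∩ Leo ∩ Callum: 09:25-09:40, 09:45-10:55, 12:50-13:10, 14:10-14:45, 14:50-15:20, 15:25-15:40.
Ravi ∩ Leo ∩ Callum ∩ Aarav: 10:10-10:40, 12:50-13:10, 14:10-14:45, 14:50-15:20.
Ravi ∩ Leo ∩ Callum ∩ Aarav ∩ Pita: 10:10-10:40.
So the common availability across everyone is 10:10-10:40.
The longest is 10:10-10:40 at 30 minutes.

30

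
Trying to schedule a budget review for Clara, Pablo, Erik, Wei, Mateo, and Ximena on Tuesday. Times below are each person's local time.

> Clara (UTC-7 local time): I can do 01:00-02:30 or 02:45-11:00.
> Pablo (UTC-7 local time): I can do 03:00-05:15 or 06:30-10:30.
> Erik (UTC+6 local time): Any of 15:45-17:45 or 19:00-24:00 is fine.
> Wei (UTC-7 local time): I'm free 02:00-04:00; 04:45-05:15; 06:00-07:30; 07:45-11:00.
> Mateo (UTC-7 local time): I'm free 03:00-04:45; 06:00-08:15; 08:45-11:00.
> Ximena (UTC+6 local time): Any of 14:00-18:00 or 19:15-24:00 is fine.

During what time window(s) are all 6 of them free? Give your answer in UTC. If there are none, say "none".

10:00-11:00, 13:30-14:30, 14:45-15:15, 15:45-17:30

Clara in UTC: 08:00-09:30, 09:45-18:00 (add 7h to convert from UTC-7).
Pablo in UTC: 10:00-12:15, 13:30-17:30 (add 7h to convert from UTC-7).
Erik in UTC: 09:45-11:45, 13:00-18:00 (subtract 6h to convert from UTC+6).
Wei in UTC: 09:00-11:00, 11:45-12:15, 13:00-14:30, 14:45-18:00 (add 7h to convert from UTC-7).
Mateo in UTC: 10:00-11:45, 13:00-15:15, 15:45-18:00 (add 7h to convert from UTC-7).
Ximena in UTC: 08:00-12:00, 13:15-18:00 (subtract 6h to convert from UTC+6).
Clara ∩ Pablo: 10:00-12:15, 13:30-17:30.
Clara ∩ Pablo ∩ Erik: 10:00-11:45, 13:30-17:30.
Clara ∩ Pablo ∩ Erik ∩ Wei: 10:00-11:00, 13:30-14:30, 14:45-17:30.
Clara ∩ Pablo ∩ Erik ∩ Wei ∩ Mateo: 10:00-11:00, 13:30-14:30, 14:45-15:15, 15:45-17:30.
Clara ∩ Pablo ∩ Erik ∩ Wei ∩ Mateo ∩ Ximena: 10:00-11:00, 13:30-14:30, 14:45-15:15, 15:45-17:30.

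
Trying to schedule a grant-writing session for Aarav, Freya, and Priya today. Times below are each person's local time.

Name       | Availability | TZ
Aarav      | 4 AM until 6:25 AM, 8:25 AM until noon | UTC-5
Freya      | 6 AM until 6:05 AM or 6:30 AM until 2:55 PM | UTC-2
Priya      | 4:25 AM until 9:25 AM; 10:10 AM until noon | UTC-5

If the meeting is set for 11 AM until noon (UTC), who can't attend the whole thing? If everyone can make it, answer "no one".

Aarav in UTC: 09:00-11:25, 13:25-17:00 (add 5h to convert from UTC-5).
Freya in UTC: 08:00-08:05, 08:30-16:55 (add 2h to convert from UTC-2).
Priya in UTC: 09:25-14:25, 15:10-17:00 (add 5h to convert from UTC-5).
Aarav: not fully free for 11:00-12:00. Freya: free for 11:00-12:00. Priya: free for 11:00-12:00.

Aarav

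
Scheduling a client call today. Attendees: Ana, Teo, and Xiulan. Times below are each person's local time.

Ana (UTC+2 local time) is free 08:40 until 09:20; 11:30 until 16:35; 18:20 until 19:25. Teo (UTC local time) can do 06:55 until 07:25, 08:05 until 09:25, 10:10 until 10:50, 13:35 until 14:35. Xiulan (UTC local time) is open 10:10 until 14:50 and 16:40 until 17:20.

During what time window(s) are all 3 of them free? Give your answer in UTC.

10:10-10:50, 13:35-14:35

Ana in UTC: 06:40-07:20, 09:30-14:35, 16:20-17:25 (subtract 2h to convert from UTC+2).
Teo in UTC: 06:55-07:25, 08:05-09:25, 10:10-10:50, 13:35-14:35.
Xiulan in UTC: 10:10-14:50, 16:40-17:20.
Ana ∩ Teo: 06:55-07:20, 10:10-10:50, 13:35-14:35.
Ana ∩ Teo ∩ Xiulan: 10:10-10:50, 13:35-14:35.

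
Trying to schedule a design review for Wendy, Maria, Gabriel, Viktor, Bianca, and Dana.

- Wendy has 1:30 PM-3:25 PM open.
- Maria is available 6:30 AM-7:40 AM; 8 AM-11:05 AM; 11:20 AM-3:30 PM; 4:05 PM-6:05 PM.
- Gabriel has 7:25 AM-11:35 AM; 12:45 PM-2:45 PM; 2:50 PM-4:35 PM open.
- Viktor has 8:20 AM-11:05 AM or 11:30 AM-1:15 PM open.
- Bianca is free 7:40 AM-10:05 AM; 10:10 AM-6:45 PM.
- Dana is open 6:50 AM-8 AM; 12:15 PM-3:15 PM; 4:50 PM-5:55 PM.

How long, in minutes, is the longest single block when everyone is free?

0

Wendy ∩ Maria: 13:30-15:25.
Wendy ∩ Maria ∩ Gabriel: 13:30-14:45, 14:50-15:25.
Wendy ∩ Maria ∩ Gabriel ∩ Viktor: ∅.
Wendy ∩ Maria ∩ Gabriel ∩ Viktor ∩ Bianca: ∅.
Wendy ∩ Maria ∩ Gabriel ∩ Viktor ∩ Bianca ∩ Dana: ∅.
There is no time when everyone is free.
No common window exists, so the longest block is 0 minutes.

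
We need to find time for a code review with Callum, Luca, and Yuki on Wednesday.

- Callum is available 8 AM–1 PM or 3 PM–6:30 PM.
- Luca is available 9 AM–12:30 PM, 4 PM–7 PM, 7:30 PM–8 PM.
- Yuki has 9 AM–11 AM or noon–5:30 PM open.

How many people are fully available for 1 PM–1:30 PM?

1

Yuki can make the full 13:00-13:30 slot — that's 1.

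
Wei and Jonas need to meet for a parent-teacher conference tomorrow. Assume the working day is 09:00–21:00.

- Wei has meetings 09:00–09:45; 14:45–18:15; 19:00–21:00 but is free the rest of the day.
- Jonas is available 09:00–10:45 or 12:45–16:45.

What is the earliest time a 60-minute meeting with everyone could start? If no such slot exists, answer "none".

Wei free: 09:45-14:45, 18:15-19:00 (invert busy blocks within the working day).
Jonas free: 09:00-10:45, 12:45-16:45.
Wei ∩ Jonas: 09:45-10:45, 12:45-14:45.
The first common window of at least 60 minutes is 09:45-10:45, so the earliest start is 09:45.

09:45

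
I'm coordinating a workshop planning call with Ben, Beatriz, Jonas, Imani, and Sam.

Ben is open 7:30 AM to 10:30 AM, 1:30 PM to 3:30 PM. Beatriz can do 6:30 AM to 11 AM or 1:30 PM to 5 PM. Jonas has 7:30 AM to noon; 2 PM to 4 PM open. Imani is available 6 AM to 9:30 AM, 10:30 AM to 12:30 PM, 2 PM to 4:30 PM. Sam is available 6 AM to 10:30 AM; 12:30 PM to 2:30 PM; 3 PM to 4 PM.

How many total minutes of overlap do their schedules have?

Ben ∩ Beatriz: 07:30-10:30, 13:30-15:30.
Ben ∩ Beatriz ∩ Jonas: 07:30-10:30, 14:00-15:30.
Ben ∩ Beatriz ∩ Jonas ∩ Imani: 07:30-09:30, 14:00-15:30.
Ben ∩ Beatriz ∩ Jonas ∩ Imani ∩ Sam: 07:30-09:30, 14:00-14:30, 15:00-15:30.
Summing the common windows: 120 + 30 + 30 = 180 minutes.

180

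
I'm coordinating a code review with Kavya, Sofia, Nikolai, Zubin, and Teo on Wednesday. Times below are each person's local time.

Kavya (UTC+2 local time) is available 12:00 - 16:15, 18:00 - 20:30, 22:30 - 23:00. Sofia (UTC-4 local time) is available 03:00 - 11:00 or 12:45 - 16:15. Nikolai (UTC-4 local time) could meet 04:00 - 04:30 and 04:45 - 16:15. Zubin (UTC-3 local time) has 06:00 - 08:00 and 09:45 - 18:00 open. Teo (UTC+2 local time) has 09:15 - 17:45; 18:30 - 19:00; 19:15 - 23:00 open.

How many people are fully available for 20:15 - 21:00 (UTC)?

Kavya in UTC: 10:00-14:15, 16:00-18:30, 20:30-21:00 (subtract 2h to convert from UTC+2).
Sofia in UTC: 07:00-15:00, 16:45-20:15 (add 4h to convert from UTC-4).
Nikolai in UTC: 08:00-08:30, 08:45-20:15 (add 4h to convert from UTC-4).
Zubin in UTC: 09:00-11:00, 12:45-21:00 (add 3h to convert from UTC-3).
Teo in UTC: 07:15-15:45, 16:30-17:00, 17:15-21:00 (subtract 2h to convert from UTC+2).
Zubin and Teo can make the full 20:15-21:00 slot — that's 2.

2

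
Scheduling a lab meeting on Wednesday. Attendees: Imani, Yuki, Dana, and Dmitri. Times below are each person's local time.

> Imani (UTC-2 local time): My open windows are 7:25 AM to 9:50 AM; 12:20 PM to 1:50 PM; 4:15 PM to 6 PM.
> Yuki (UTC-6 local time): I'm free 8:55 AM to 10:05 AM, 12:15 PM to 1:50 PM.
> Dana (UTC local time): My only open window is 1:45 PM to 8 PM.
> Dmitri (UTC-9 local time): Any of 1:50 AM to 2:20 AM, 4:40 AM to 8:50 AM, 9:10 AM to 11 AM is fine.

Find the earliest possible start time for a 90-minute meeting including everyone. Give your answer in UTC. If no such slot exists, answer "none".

Imani in UTC: 09:25-11:50, 14:20-15:50, 18:15-20:00 (add 2h to convert from UTC-2).
Yuki in UTC: 14:55-16:05, 18:15-19:50 (add 6h to convert from UTC-6).
Dana in UTC: 13:45-20:00.
Dmitri in UTC: 10:50-11:20, 13:40-17:50, 18:10-20:00 (add 9h to convert from UTC-9).
Imani ∩ Yuki: 14:55-15:50, 18:15-19:50.
Imani ∩ Yuki ∩ Dana: 14:55-15:50, 18:15-19:50.
Imani ∩ Yuki ∩ Dana ∩ Dmitri: 14:55-15:50, 18:15-19:50.
The first common window of at least 90 minutes is 18:15-19:50, so the earliest start is 18:15.

18:15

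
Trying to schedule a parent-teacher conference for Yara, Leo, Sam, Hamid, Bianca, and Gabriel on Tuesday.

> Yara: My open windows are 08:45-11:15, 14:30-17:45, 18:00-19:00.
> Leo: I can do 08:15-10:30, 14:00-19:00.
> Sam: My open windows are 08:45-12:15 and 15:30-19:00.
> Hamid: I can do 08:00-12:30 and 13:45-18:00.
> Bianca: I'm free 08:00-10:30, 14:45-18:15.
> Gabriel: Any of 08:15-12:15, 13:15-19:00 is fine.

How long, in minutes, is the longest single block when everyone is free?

Yara ∩ Leo: 08:45-10:30, 14:30-17:45, 18:00-19:00.
Yara ∩ Leo ∩ Sam: 08:45-10:30, 15:30-17:45, 18:00-19:00.
Yara ∩ Leo ∩ Sam ∩ Hamid: 08:45-10:30, 15:30-17:45.
Yara ∩ Leo ∩ Sam ∩ Hamid ∩ Bianca: 08:45-10:30, 15:30-17:45.
Yara ∩ Leo ∩ Sam ∩ Hamid ∩ Bianca ∩ Gabriel: 08:45-10:30, 15:30-17:45.
The longest is 15:30-17:45 at 135 minutes.

135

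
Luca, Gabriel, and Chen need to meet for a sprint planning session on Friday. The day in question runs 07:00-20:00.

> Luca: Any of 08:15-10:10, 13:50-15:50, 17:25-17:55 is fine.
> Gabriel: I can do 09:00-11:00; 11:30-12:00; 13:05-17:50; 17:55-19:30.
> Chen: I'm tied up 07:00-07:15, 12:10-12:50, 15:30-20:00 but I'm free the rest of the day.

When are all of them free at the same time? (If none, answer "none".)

09:00-10:10, 13:50-15:30

Luca free: 08:15-10:10, 13:50-15:50, 17:25-17:55.
Gabriel free: 09:00-11:00, 11:30-12:00, 13:05-17:50, 17:55-19:30.
Chen free: 07:15-12:10, 12:50-15:30 (invert busy blocks within the working day).
Luca ∩ Gabriel: 09:00-10:10, 13:50-15:50, 17:25-17:50.
Luca ∩ Gabriel ∩ Chen: 09:00-10:10, 13:50-15:30.
Those are the intersection windows.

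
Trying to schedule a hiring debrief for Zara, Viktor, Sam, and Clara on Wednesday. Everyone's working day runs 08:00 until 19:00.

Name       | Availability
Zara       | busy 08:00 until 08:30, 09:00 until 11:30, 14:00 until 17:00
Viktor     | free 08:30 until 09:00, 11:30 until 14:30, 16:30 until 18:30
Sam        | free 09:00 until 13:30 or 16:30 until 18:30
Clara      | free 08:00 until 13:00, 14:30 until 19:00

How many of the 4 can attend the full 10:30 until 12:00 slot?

Zara free: 08:30-09:00, 11:30-14:00, 17:00-19:00 (invert busy blocks within the working day).
Viktor free: 08:30-09:00, 11:30-14:30, 16:30-18:30.
Sam free: 09:00-13:30, 16:30-18:30.
Clara free: 08:00-13:00, 14:30-19:00.
Sam and Clara can make the full 10:30-12:00 slot — that's 2.

2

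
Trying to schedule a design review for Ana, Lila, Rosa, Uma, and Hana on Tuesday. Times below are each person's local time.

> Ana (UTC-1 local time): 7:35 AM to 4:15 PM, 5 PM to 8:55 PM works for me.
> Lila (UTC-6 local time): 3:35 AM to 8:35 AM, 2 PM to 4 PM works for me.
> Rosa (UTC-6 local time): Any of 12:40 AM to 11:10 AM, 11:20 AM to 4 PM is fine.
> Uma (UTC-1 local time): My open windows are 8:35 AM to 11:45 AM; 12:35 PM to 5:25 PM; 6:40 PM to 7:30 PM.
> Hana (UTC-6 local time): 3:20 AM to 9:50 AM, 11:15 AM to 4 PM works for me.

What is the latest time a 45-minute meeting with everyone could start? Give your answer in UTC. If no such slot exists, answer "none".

13:50

Ana in UTC: 08:35-17:15, 18:00-21:55 (add 1h to convert from UTC-1).
Lila in UTC: 09:35-14:35, 20:00-22:00 (add 6h to convert from UTC-6).
Rosa in UTC: 06:40-17:10, 17:20-22:00 (add 6h to convert from UTC-6).
Uma in UTC: 09:35-12:45, 13:35-18:25, 19:40-20:30 (add 1h to convert from UTC-1).
Hana in UTC: 09:20-15:50, 17:15-22:00 (add 6h to convert from UTC-6).
Ana ∩ Lila: 09:35-14:35, 20:00-21:55.
Ana ∩ Lila ∩ Rosa: 09:35-14:35, 20:00-21:55.
Ana ∩ Lila ∩ Rosa ∩ Uma: 09:35-12:45, 13:35-14:35, 20:00-20:30.
Ana ∩ Lila ∩ Rosa ∩ Uma ∩ Hana: 09:35-12:45, 13:35-14:35, 20:00-20:30.
Those are the intersection windows.
The last common window of at least 45 minutes is 13:35-14:35; a 45-minute meeting can start as late as 13:50 and still end by 14:35.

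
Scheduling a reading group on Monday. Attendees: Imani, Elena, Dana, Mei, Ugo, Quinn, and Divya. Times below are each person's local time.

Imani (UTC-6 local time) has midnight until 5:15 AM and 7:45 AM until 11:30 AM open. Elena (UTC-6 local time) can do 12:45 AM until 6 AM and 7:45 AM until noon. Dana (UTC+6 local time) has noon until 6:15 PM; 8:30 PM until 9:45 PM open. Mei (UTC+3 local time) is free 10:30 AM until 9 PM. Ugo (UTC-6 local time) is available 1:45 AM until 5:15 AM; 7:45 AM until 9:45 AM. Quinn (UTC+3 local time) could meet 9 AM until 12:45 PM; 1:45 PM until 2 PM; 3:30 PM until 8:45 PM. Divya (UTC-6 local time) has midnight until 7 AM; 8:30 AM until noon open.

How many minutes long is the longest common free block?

Imani in UTC: 06:00-11:15, 13:45-17:30 (add 6h to convert from UTC-6).
Elena in UTC: 06:45-12:00, 13:45-18:00 (add 6h to convert from UTC-6).
Dana in UTC: 06:00-12:15, 14:30-15:45 (subtract 6h to convert from UTC+6).
Mei in UTC: 07:30-18:00 (subtract 3h to convert from UTC+3).
Ugo in UTC: 07:45-11:15, 13:45-15:45 (add 6h to convert from UTC-6).
Quinn in UTC: 06:00-09:45, 10:45-11:00, 12:30-17:45 (subtract 3h to convert from UTC+3).
Divya in UTC: 06:00-13:00, 14:30-18:00 (add 6h to convert from UTC-6).
Imani ∩ Elena: 06:45-11:15, 13:45-17:30.
Imani ∩ Elena ∩ Dana: 06:45-11:15, 14:30-15:45.
Imani ∩ Elena ∩ Dana ∩ Mei: 07:30-11:15, 14:30-15:45.
Imani ∩ Elena ∩ Dana ∩ Mei ∩ Ugo: 07:45-11:15, 14:30-15:45.
Imani ∩ Elena ∩ Dana ∩ Mei ∩ Ugo ∩ Quinn: 07:45-09:45, 10:45-11:00, 14:30-15:45.
Imani ∩ Elena ∩ Dana ∩ Mei ∩ Ugo ∩ Quinn ∩ Divya: 07:45-09:45, 10:45-11:00, 14:30-15:45.
Those are the intersection windows.
The longest is 07:45-09:45 at 120 minutes.

120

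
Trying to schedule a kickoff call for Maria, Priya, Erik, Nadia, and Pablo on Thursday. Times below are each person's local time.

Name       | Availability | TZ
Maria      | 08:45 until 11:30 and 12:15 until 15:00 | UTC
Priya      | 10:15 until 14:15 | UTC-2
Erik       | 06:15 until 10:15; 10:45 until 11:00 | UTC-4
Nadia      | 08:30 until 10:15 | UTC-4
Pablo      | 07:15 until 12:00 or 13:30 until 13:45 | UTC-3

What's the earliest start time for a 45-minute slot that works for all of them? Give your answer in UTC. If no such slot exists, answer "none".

Maria in UTC: 08:45-11:30, 12:15-15:00.
Priya in UTC: 12:15-16:15 (add 2h to convert from UTC-2).
Erik in UTC: 10:15-14:15, 14:45-15:00 (add 4h to convert from UTC-4).
Nadia in UTC: 12:30-14:15 (add 4h to convert from UTC-4).
Pablo in UTC: 10:15-15:00, 16:30-16:45 (add 3h to convert from UTC-3).
Maria ∩ Priya: 12:15-15:00.
Maria ∩ Priya ∩ Erik: 12:15-14:15, 14:45-15:00.
Maria ∩ Priya ∩ Erik ∩ Nadia: 12:30-14:15.
Maria ∩ Priya ∩ Erik ∩ Nadia ∩ Pablo: 12:30-14:15.
The first common window of at least 45 minutes is 12:30-14:15, so the earliest start is 12:30.

12:30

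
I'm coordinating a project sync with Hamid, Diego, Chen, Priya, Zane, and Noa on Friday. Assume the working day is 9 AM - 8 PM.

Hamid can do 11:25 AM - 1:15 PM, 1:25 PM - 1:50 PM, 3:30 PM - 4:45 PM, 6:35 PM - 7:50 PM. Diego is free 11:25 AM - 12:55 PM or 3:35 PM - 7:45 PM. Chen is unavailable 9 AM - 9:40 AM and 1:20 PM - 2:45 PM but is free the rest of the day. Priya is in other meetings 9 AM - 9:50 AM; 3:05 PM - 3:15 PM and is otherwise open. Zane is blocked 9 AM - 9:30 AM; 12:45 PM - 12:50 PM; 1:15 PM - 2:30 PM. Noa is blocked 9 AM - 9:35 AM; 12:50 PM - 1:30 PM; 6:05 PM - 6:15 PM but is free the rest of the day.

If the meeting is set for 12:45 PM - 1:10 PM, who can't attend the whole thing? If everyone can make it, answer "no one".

Hamid free: 11:25-13:15, 13:25-13:50, 15:30-16:45, 18:35-19:50.
Diego free: 11:25-12:55, 15:35-19:45.
Chen free: 09:40-13:20, 14:45-20:00 (invert busy blocks within the working day).
Priya free: 09:50-15:05, 15:15-20:00 (invert busy blocks within the working day).
Zane free: 09:30-12:45, 12:50-13:15, 14:30-20:00 (invert busy blocks within the working day).
Noa free: 09:35-12:50, 13:30-18:05, 18:15-20:00 (invert busy blocks within the working day).
Hamid: free for 12:45-13:10. Diego: not fully free for 12:45-13:10. Chen: free for 12:45-13:10. Priya: free for 12:45-13:10. Zane: not fully free for 12:45-13:10. Noa: not fully free for 12:45-13:10.

Diego, Noa, Zane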